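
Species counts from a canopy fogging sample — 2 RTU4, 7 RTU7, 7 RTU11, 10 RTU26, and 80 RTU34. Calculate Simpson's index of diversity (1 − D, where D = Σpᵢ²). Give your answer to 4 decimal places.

0.4124

Total N = 2+7+7+10+80 = 106, so the proportions are 0.018868, 0.066038, 0.066038, 0.09434, 0.754717 (working shown to 6 dp, full precision carried).
D = 0.018868² + 0.066038² + 0.066038² + 0.09434² + 0.754717² = 0.000356 + 0.004361 + 0.004361 + 0.008900 + 0.569598 = 0.587576.
So 1 − D = 0.412424, i.e. 0.4124 to 4 decimal places.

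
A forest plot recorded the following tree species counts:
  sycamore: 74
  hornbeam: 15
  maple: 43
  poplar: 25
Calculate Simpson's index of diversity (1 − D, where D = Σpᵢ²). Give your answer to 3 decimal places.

0.668

Total N = 74+15+43+25 = 157, so the proportions are 0.47134, 0.09554, 0.27389, 0.15924 (working shown to 5 dp, full precision carried).
D = 0.47134² + 0.09554² + 0.27389² + 0.15924² = 0.22216 + 0.00913 + 0.07501 + 0.02536 = 0.33166.
So 1 − D = 0.66834, i.e. 0.668 to 3 decimal places.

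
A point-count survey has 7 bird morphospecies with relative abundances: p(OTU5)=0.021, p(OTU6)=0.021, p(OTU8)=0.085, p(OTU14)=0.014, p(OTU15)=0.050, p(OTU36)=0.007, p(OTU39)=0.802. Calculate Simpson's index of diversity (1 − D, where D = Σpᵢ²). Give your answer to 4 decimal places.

0.3459

D = 0.021² + 0.021² + 0.085² + 0.014² + 0.05² + 0.007² + 0.802² = 0.000441 + 0.000441 + 0.007225 + 0.000196 + 0.002500 + 0.000049 + 0.643204 = 0.654056 (working shown to 6 dp, full precision carried).
So 1 − D = 0.345944, i.e. 0.3459 to 4 decimal places.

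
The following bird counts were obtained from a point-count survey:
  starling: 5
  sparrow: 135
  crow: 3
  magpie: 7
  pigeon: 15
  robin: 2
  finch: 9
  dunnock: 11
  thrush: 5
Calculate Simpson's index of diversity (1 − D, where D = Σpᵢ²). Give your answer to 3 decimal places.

0.491

Total N = 5+135+3+7+15+2+9+11+5 = 192, so the proportions are 0.02604, 0.70312, 0.01562, 0.03646, 0.07812, 0.01042, 0.04688, 0.05729, 0.02604 (working shown to 5 dp, full precision carried).
D = 0.02604² + 0.70312² + 0.01562² + 0.03646² + 0.07812² + 0.01042² + 0.04688² + 0.05729² + 0.02604² = 0.00068 + 0.49438 + 0.00024 + 0.00133 + 0.00610 + 0.00011 + 0.00220 + 0.00328 + 0.00068 = 0.50901.
So 1 − D = 0.49099, i.e. 0.491 to 3 decimal places.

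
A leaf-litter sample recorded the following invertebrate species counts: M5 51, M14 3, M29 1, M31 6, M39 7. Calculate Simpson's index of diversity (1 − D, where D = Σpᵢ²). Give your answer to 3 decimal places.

Total N = 51+3+1+6+7 = 68, so the proportions are 0.75, 0.04412, 0.01471, 0.08824, 0.10294 (working shown to 5 dp, full precision carried).
D = 0.75² + 0.04412² + 0.01471² + 0.08824² + 0.10294² = 0.56250 + 0.00195 + 0.00022 + 0.00779 + 0.01060 = 0.58304.
So 1 − D = 0.41696, i.e. 0.417 to 3 decimal places.

0.417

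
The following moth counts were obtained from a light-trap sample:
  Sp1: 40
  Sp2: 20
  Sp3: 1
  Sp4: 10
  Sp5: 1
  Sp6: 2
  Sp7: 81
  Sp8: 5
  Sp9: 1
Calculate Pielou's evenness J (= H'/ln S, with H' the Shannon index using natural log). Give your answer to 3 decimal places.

Total N = 40+20+1+10+1+2+81+5+1 = 161, so the proportions are 0.24845, 0.12422, 0.00621, 0.06211, 0.00621, 0.01242, 0.50311, 0.03106, 0.00621 (working shown to 5 dp, full precision carried).
H' = −Σ pᵢ ln pᵢ = −((-0.34597) + (-0.25909) + (-0.03156) + (-0.17260) + (-0.03156) + (-0.05451) + (-0.34561) + (-0.10783) + (-0.03156)) = 1.38029.
With S = 9 species, ln S = 2.19722, so J = 1.38029/2.19722 = 0.62820, i.e. 0.628 to 3 decimal places.

0.628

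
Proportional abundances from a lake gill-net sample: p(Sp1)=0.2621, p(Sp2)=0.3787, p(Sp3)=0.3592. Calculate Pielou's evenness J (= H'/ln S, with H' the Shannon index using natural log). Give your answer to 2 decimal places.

0.99

H' = −Σ pᵢ ln pᵢ = −((-0.3510) + (-0.3677) + (-0.3678)) = 1.0865 (working shown to 4 dp, full precision carried).
With S = 3 species, ln S = 1.0986, so J = 1.0865/1.0986 = 0.9889, i.e. 0.99 to 2 decimal places.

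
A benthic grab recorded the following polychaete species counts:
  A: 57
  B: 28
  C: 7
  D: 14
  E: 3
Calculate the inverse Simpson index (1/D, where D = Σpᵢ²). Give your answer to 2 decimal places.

2.77

Total N = 57+28+7+14+3 = 109, so the proportions are 0.52294, 0.25688, 0.06422, 0.12844, 0.02752 (working shown to 5 dp, full precision carried).
D = 0.52294² + 0.25688² + 0.06422² + 0.12844² + 0.02752² = 0.27346 + 0.06599 + 0.00412 + 0.01650 + 0.00076 = 0.36083.
So 1/D = 2.7714, i.e. 2.77 to 2 decimal places.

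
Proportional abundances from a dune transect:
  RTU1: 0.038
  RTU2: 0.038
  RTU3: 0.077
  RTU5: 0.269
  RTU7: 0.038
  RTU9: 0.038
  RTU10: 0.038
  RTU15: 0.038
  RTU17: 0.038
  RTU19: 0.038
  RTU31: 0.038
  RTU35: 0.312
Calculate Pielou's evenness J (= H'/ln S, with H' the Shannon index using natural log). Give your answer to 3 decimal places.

H' = −Σ pᵢ ln pᵢ = −((-0.12427) + (-0.12427) + (-0.19742) + (-0.35321) + (-0.12427) + (-0.12427) + (-0.12427) + (-0.12427) + (-0.12427) + (-0.12427) + (-0.12427) + (-0.36340)) = 2.03243 (working shown to 5 dp, full precision carried).
With S = 12 species, ln S = 2.48491, so J = 2.03243/2.48491 = 0.81791, i.e. 0.818 to 3 decimal places.

0.818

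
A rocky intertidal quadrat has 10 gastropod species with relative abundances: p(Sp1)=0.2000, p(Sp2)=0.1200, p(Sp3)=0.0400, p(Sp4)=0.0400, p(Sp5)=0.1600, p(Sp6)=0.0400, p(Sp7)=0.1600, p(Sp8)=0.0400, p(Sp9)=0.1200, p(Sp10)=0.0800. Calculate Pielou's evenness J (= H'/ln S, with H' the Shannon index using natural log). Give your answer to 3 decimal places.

0.927

H' = −Σ pᵢ ln pᵢ = −((-0.32189) + (-0.25443) + (-0.12876) + (-0.12876) + (-0.29321) + (-0.12876) + (-0.29321) + (-0.12876) + (-0.25443) + (-0.20206)) = 2.13426 (working shown to 5 dp, full precision carried).
With S = 10 species, ln S = 2.30259, so J = 2.13426/2.30259 = 0.92690, i.e. 0.927 to 3 decimal places.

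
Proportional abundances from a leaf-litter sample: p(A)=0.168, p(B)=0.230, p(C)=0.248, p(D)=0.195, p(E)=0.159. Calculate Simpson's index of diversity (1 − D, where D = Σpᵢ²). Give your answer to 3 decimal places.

0.794

D = 0.168² + 0.23² + 0.248² + 0.195² + 0.159² = 0.02822 + 0.05290 + 0.06150 + 0.03803 + 0.02528 = 0.20593 (working shown to 5 dp, full precision carried).
So 1 − D = 0.79407, i.e. 0.794 to 3 decimal places.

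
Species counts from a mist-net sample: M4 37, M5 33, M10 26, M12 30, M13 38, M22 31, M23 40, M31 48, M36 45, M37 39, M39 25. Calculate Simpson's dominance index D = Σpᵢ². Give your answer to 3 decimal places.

0.094

Total N = 37+33+26+30+38+31+40+48+45+39+25 = 392, so the proportions are 0.09439, 0.08418, 0.06633, 0.07653, 0.09694, 0.07908, 0.10204, 0.12245, 0.1148, 0.09949, 0.06378 (working shown to 5 dp, full precision carried).
D = 0.09439² + 0.08418² + 0.06633² + 0.07653² + 0.09694² + 0.07908² + 0.10204² + 0.12245² + 0.1148² + 0.09949² + 0.06378² = 0.00891 + 0.00709 + 0.00440 + 0.00586 + 0.00940 + 0.00625 + 0.01041 + 0.01499 + 0.01318 + 0.00990 + 0.00407 = 0.09445.
To 3 decimal places, D = 0.094.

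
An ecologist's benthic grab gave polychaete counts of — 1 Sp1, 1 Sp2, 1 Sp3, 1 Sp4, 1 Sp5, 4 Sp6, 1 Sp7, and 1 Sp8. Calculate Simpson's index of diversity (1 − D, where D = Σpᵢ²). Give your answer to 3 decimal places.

0.810

Total N = 1+1+1+1+1+4+1+1 = 11, so the proportions are 0.09091, 0.09091, 0.09091, 0.09091, 0.09091, 0.36364, 0.09091, 0.09091 (working shown to 5 dp, full precision carried).
D = 0.09091² + 0.09091² + 0.09091² + 0.09091² + 0.09091² + 0.36364² + 0.09091² + 0.09091² = 0.00826 + 0.00826 + 0.00826 + 0.00826 + 0.00826 + 0.13223 + 0.00826 + 0.00826 = 0.19008.
So 1 − D = 0.80992, i.e. 0.810 to 3 decimal places.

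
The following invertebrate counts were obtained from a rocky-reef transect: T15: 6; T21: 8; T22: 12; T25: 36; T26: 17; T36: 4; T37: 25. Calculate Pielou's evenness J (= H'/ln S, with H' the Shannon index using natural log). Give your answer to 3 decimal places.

Total N = 6+8+12+36+17+4+25 = 108, so the proportions are 0.05556, 0.07407, 0.11111, 0.33333, 0.15741, 0.03704, 0.23148 (working shown to 5 dp, full precision carried).
H' = −Σ pᵢ ln pᵢ = −((-0.16058) + (-0.19279) + (-0.24414) + (-0.36620) + (-0.29103) + (-0.12207) + (-0.33872)) = 1.71553.
With S = 7 species, ln S = 1.94591, so J = 1.71553/1.94591 = 0.88161, i.e. 0.882 to 3 decimal places.

0.882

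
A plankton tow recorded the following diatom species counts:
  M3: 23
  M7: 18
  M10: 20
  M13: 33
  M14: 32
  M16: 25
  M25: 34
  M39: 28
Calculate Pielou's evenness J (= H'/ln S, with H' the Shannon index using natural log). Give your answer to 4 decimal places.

0.9888

Total N = 23+18+20+33+32+25+34+28 = 213, so the proportions are 0.107981, 0.084507, 0.093897, 0.15493, 0.150235, 0.117371, 0.159624, 0.131455 (working shown to 6 dp, full precision carried).
H' = −Σ pᵢ ln pᵢ = −((-0.240344) + (-0.208810) + (-0.222118) + (-0.288910) + (-0.284778) + (-0.251457) + (-0.292900) + (-0.266735)) = 2.056053.
With S = 8 species, ln S = 2.079442, so J = 2.056053/2.079442 = 0.988753, i.e. 0.9888 to 4 decimal places.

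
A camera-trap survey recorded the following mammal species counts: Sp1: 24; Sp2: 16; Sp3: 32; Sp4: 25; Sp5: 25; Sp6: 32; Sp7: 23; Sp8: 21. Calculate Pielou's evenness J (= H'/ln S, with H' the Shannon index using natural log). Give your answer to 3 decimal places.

Total N = 24+16+32+25+25+32+23+21 = 198, so the proportions are 0.12121, 0.08081, 0.16162, 0.12626, 0.12626, 0.16162, 0.11616, 0.10606 (working shown to 5 dp, full precision carried).
H' = −Σ pᵢ ln pᵢ = −((-0.25578) + (-0.20329) + (-0.29455) + (-0.26129) + (-0.26129) + (-0.29455) + (-0.25007) + (-0.23797)) = 2.05879.
With S = 8 species, ln S = 2.07944, so J = 2.05879/2.07944 = 0.99007, i.e. 0.990 to 3 decimal places.

0.990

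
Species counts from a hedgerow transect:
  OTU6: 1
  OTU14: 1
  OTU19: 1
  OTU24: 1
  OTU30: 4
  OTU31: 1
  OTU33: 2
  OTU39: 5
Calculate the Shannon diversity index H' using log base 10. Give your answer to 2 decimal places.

Total N = 1+1+1+1+4+1+2+5 = 16, so the proportions are 0.0625, 0.0625, 0.0625, 0.0625, 0.25, 0.0625, 0.125, 0.3125 (working shown to 4 dp, full precision carried).
Each pᵢ log₁₀ pᵢ term: 0.0625×(-1.2041)=-0.0753, 0.0625×(-1.2041)=-0.0753, 0.0625×(-1.2041)=-0.0753, 0.0625×(-1.2041)=-0.0753, 0.25×(-0.6021)=-0.1505, 0.0625×(-1.2041)=-0.0753, 0.125×(-0.9031)=-0.1129, 0.3125×(-0.5051)=-0.1579.
Sum = -0.7975, so H' = 0.80.

0.80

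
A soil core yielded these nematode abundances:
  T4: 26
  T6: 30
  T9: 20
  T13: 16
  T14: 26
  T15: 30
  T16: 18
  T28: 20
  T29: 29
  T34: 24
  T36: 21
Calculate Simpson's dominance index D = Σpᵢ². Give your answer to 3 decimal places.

0.095

Total N = 26+30+20+16+26+30+18+20+29+24+21 = 260, so the proportions are 0.1, 0.11538, 0.07692, 0.06154, 0.1, 0.11538, 0.06923, 0.07692, 0.11154, 0.09231, 0.08077 (working shown to 5 dp, full precision carried).
D = 0.1² + 0.11538² + 0.07692² + 0.06154² + 0.1² + 0.11538² + 0.06923² + 0.07692² + 0.11154² + 0.09231² + 0.08077² = 0.01000 + 0.01331 + 0.00592 + 0.00379 + 0.01000 + 0.01331 + 0.00479 + 0.00592 + 0.01244 + 0.00852 + 0.00652 = 0.09453.
To 3 decimal places, D = 0.095.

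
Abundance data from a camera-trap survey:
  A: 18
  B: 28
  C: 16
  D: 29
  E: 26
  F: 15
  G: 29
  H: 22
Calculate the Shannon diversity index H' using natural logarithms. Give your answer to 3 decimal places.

Total N = 18+28+16+29+26+15+29+22 = 183, so the proportions are 0.09836, 0.15301, 0.08743, 0.15847, 0.14208, 0.08197, 0.15847, 0.12022 (working shown to 5 dp, full precision carried).
Each pᵢ ln pᵢ term: 0.09836×(-2.31911)=-0.22811, 0.15301×(-1.87728)=-0.28723, 0.08743×(-2.43690)=-0.21306, 0.15847×(-1.84219)=-0.29193, 0.14208×(-1.95139)=-0.27725, 0.08197×(-2.50144)=-0.20504, 0.15847×(-1.84219)=-0.29193, 0.12022×(-2.11844)=-0.25468.
Sum = -2.04923, so H' = 2.049.

2.049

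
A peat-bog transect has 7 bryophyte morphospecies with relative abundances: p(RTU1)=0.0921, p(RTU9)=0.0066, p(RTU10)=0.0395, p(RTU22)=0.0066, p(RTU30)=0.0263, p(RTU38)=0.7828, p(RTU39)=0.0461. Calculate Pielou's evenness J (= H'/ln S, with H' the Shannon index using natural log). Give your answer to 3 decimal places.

H' = −Σ pᵢ ln pᵢ = −((-0.21965) + (-0.03314) + (-0.12764) + (-0.03314) + (-0.09568) + (-0.19169) + (-0.14185)) = 0.84278 (working shown to 5 dp, full precision carried).
With S = 7 species, ln S = 1.94591, so J = 0.84278/1.94591 = 0.43311, i.e. 0.433 to 3 decimal places.

0.433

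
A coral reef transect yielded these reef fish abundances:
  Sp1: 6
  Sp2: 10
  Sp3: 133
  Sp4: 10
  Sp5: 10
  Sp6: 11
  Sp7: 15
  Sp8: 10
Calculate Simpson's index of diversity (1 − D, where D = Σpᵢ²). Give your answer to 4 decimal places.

Total N = 6+10+133+10+10+11+15+10 = 205, so the proportions are 0.029268, 0.04878, 0.64878, 0.04878, 0.04878, 0.053659, 0.073171, 0.04878 (working shown to 6 dp, full precision carried).
D = 0.029268² + 0.04878² + 0.64878² + 0.04878² + 0.04878² + 0.053659² + 0.073171² + 0.04878² = 0.000857 + 0.002380 + 0.420916 + 0.002380 + 0.002380 + 0.002879 + 0.005354 + 0.002380 = 0.439524.
So 1 − D = 0.560476, i.e. 0.5605 to 4 decimal places.

0.5605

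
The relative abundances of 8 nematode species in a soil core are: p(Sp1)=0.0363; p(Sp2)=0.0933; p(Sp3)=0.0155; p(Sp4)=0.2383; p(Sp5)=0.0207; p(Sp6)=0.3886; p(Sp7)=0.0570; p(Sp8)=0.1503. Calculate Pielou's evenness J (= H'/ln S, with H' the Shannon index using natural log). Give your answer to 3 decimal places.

H' = −Σ pᵢ ln pᵢ = −((-0.12037) + (-0.22130) + (-0.06459) + (-0.34178) + (-0.08027) + (-0.36731) + (-0.16329) + (-0.28484)) = 1.64373 (working shown to 5 dp, full precision carried).
With S = 8 species, ln S = 2.07944, so J = 1.64373/2.07944 = 0.79047, i.e. 0.790 to 3 decimal places.

0.790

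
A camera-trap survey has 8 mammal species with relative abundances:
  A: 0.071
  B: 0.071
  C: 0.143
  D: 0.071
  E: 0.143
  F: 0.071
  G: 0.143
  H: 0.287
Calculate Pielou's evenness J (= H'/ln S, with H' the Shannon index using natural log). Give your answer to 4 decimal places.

H' = −Σ pᵢ ln pᵢ = −((-0.187800) + (-0.187800) + (-0.278122) + (-0.187800) + (-0.278122) + (-0.187800) + (-0.278122) + (-0.358254)) = 1.943822 (working shown to 6 dp, full precision carried).
With S = 8 species, ln S = 2.079442, so J = 1.943822/2.079442 = 0.934781, i.e. 0.9348 to 4 decimal places.

0.9348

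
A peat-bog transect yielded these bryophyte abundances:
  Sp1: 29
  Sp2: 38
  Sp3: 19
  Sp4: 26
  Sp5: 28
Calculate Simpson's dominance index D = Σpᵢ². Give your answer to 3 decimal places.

Total N = 29+38+19+26+28 = 140, so the proportions are 0.20714, 0.27143, 0.13571, 0.18571, 0.2 (working shown to 5 dp, full precision carried).
D = 0.20714² + 0.27143² + 0.13571² + 0.18571² + 0.2² = 0.04291 + 0.07367 + 0.01842 + 0.03449 + 0.04000 = 0.20949.
To 3 decimal places, D = 0.209.

0.209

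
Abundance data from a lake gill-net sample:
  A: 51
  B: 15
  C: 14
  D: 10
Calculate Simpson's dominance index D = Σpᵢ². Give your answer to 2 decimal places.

0.39

Total N = 51+15+14+10 = 90, so the proportions are 0.5667, 0.1667, 0.1556, 0.1111 (working shown to 4 dp, full precision carried).
D = 0.5667² + 0.1667² + 0.1556² + 0.1111² = 0.3211 + 0.0278 + 0.0242 + 0.0123 = 0.3854.
To 2 decimal places, D = 0.39.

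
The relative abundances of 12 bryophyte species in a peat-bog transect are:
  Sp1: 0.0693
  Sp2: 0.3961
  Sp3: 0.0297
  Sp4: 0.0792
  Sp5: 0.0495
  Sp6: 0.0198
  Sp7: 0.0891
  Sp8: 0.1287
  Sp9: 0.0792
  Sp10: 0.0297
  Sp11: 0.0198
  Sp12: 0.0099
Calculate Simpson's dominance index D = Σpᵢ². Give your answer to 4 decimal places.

0.2038

D = 0.0693² + 0.3961² + 0.0297² + 0.0792² + 0.0495² + 0.0198² + 0.0891² + 0.1287² + 0.0792² + 0.0297² + 0.0198² + 0.0099² = 0.004802 + 0.156895 + 0.000882 + 0.006273 + 0.002450 + 0.000392 + 0.007939 + 0.016564 + 0.006273 + 0.000882 + 0.000392 + 0.000098 = 0.203842 (working shown to 6 dp, full precision carried).
To 4 decimal places, D = 0.2038.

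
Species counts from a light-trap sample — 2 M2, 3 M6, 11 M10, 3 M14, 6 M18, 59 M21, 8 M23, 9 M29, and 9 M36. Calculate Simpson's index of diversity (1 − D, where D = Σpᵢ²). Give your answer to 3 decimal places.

0.679

Total N = 2+3+11+3+6+59+8+9+9 = 110, so the proportions are 0.01818, 0.02727, 0.1, 0.02727, 0.05455, 0.53636, 0.07273, 0.08182, 0.08182 (working shown to 5 dp, full precision carried).
D = 0.01818² + 0.02727² + 0.1² + 0.02727² + 0.05455² + 0.53636² + 0.07273² + 0.08182² + 0.08182² = 0.00033 + 0.00074 + 0.01000 + 0.00074 + 0.00298 + 0.28769 + 0.00529 + 0.00669 + 0.00669 = 0.32116.
So 1 − D = 0.67884, i.e. 0.679 to 3 decimal places.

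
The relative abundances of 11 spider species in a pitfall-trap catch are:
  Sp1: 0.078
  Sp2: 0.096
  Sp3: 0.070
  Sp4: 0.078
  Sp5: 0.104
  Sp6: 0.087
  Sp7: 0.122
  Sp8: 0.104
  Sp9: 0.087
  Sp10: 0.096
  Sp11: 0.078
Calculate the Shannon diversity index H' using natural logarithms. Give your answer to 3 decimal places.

2.385

Each pᵢ ln pᵢ term (working shown to 5 dp, full precision carried): 0.078×(-2.55105)=-0.19898, 0.096×(-2.34341)=-0.22497, 0.07×(-2.65926)=-0.18615, 0.078×(-2.55105)=-0.19898, 0.104×(-2.26336)=-0.23539, 0.087×(-2.44185)=-0.21244, 0.122×(-2.10373)=-0.25666, 0.104×(-2.26336)=-0.23539, 0.087×(-2.44185)=-0.21244, 0.096×(-2.34341)=-0.22497, 0.078×(-2.55105)=-0.19898.
Sum = -2.38534, so H' = 2.385.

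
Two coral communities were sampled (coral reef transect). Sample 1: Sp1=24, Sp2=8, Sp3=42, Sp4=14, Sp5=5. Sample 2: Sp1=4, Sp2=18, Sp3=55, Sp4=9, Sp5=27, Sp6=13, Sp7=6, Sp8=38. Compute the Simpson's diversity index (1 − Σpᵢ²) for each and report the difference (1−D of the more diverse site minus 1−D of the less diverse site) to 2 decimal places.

0.10

Sample 1: N=93, proportions 0.2581, 0.086, 0.4516, 0.1505, 0.0538, giving 1−D = 0.6965 (working shown to 4 dp, full precision carried).
Sample 2: N=170, proportions 0.0235, 0.1059, 0.3235, 0.0529, 0.1588, 0.0765, 0.0353, 0.2235, giving 1−D = 0.7985.
Difference = |0.6965 − 0.7985| = 0.1020, i.e. 0.10 to 2 decimal places.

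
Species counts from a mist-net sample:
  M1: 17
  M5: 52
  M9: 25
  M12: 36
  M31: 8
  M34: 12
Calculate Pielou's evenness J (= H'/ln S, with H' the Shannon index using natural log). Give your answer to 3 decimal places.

Total N = 17+52+25+36+8+12 = 150, so the proportions are 0.11333, 0.34667, 0.16667, 0.24, 0.05333, 0.08 (working shown to 5 dp, full precision carried).
H' = −Σ pᵢ ln pᵢ = −((-0.24677) + (-0.36726) + (-0.29863) + (-0.34251) + (-0.15633) + (-0.20206)) = 1.61355.
With S = 6 species, ln S = 1.79176, so J = 1.61355/1.79176 = 0.90054, i.e. 0.901 to 3 decimal places.

0.901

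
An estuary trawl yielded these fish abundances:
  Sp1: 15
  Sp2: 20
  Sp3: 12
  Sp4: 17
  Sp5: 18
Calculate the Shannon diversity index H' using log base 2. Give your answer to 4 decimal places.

Total N = 15+20+12+17+18 = 82, so the proportions are 0.182927, 0.243902, 0.146341, 0.207317, 0.219512 (working shown to 6 dp, full precision carried).
Each pᵢ log₂ pᵢ term: 0.182927×(-2.450661)=-0.448292, 0.243902×(-2.035624)=-0.496494, 0.146341×(-2.772590)=-0.405745, 0.207317×(-2.270089)=-0.470628, 0.219512×(-2.187627)=-0.480211.
Sum = -2.301369, so H' = 2.3014.

2.3014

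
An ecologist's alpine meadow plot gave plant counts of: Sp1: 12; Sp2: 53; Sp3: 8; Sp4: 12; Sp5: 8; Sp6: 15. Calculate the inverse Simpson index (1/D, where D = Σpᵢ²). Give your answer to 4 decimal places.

Total N = 12+53+8+12+8+15 = 108, so the proportions are 0.11111111, 0.49074074, 0.07407407, 0.11111111, 0.07407407, 0.13888889 (working shown to 8 dp, full precision carried).
D = 0.11111111² + 0.49074074² + 0.07407407² + 0.11111111² + 0.07407407² + 0.13888889² = 0.01234568 + 0.24082647 + 0.00548697 + 0.01234568 + 0.00548697 + 0.01929012 = 0.29578189.
So 1/D = 3.380870, i.e. 3.3809 to 4 decimal places.

3.3809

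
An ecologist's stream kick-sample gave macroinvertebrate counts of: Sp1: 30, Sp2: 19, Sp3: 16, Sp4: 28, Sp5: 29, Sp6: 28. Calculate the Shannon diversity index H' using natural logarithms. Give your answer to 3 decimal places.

1.767

Total N = 30+19+16+28+29+28 = 150, so the proportions are 0.2, 0.12667, 0.10667, 0.18667, 0.19333, 0.18667 (working shown to 5 dp, full precision carried).
Each pᵢ ln pᵢ term: 0.2×(-1.60944)=-0.32189, 0.12667×(-2.06620)=-0.26172, 0.10667×(-2.23805)=-0.23872, 0.18667×(-1.67843)=-0.31331, 0.19333×(-1.64334)=-0.31771, 0.18667×(-1.67843)=-0.31331.
Sum = -1.76666, so H' = 1.767.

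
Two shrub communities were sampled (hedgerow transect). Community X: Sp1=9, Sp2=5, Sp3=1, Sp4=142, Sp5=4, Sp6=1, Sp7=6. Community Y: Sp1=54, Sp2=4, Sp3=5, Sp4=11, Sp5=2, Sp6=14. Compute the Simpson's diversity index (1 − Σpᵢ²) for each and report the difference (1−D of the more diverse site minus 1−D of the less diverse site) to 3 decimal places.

Community X: N=168, proportions 0.05357, 0.02976, 0.00595, 0.84524, 0.02381, 0.00595, 0.03571, giving 1−D = 0.27990 (working shown to 5 dp, full precision carried).
Community Y: N=90, proportions 0.6, 0.04444, 0.05556, 0.12222, 0.02222, 0.15556, giving 1−D = 0.59531.
Difference = |0.27990 − 0.59531| = 0.31541, i.e. 0.315 to 3 decimal places.

0.315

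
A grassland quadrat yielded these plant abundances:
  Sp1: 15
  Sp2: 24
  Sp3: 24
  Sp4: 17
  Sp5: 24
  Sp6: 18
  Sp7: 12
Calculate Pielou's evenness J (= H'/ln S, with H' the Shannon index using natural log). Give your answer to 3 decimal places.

0.985

Total N = 15+24+24+17+24+18+12 = 134, so the proportions are 0.11194, 0.1791, 0.1791, 0.12687, 0.1791, 0.13433, 0.08955 (working shown to 5 dp, full precision carried).
H' = −Σ pᵢ ln pᵢ = −((-0.24513) + (-0.30802) + (-0.30802) + (-0.26193) + (-0.30802) + (-0.26966) + (-0.21608)) = 1.91686.
With S = 7 species, ln S = 1.94591, so J = 1.91686/1.94591 = 0.98507, i.e. 0.985 to 3 decimal places.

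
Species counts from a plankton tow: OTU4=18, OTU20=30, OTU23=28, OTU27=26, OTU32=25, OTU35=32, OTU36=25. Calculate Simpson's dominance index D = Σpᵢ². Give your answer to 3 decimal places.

0.146

Total N = 18+30+28+26+25+32+25 = 184, so the proportions are 0.09783, 0.16304, 0.15217, 0.1413, 0.13587, 0.17391, 0.13587 (working shown to 5 dp, full precision carried).
D = 0.09783² + 0.16304² + 0.15217² + 0.1413² + 0.13587² + 0.17391² + 0.13587² = 0.00957 + 0.02658 + 0.02316 + 0.01997 + 0.01846 + 0.03025 + 0.01846 = 0.14644.
To 3 decimal places, D = 0.146.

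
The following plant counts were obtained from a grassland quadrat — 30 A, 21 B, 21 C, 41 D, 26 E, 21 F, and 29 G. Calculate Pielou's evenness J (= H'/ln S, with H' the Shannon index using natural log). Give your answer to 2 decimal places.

Total N = 30+21+21+41+26+21+29 = 189, so the proportions are 0.1587, 0.1111, 0.1111, 0.2169, 0.1376, 0.1111, 0.1534 (working shown to 4 dp, full precision carried).
H' = −Σ pᵢ ln pᵢ = −((-0.2922) + (-0.2441) + (-0.2441) + (-0.3315) + (-0.2729) + (-0.2441) + (-0.2876)) = 1.9166.
With S = 7 species, ln S = 1.9459, so J = 1.9166/1.9459 = 0.9849, i.e. 0.98 to 2 decimal places.

0.98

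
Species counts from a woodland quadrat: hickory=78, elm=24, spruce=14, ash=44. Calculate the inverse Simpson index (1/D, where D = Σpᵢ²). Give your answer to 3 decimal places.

Total N = 78+24+14+44 = 160, so the proportions are 0.4875, 0.15, 0.0875, 0.275 (working shown to 6 dp, full precision carried).
D = 0.4875² + 0.15² + 0.0875² + 0.275² = 0.237656 + 0.022500 + 0.007656 + 0.075625 = 0.343438.
So 1/D = 2.91174, i.e. 2.912 to 3 decimal places.

2.912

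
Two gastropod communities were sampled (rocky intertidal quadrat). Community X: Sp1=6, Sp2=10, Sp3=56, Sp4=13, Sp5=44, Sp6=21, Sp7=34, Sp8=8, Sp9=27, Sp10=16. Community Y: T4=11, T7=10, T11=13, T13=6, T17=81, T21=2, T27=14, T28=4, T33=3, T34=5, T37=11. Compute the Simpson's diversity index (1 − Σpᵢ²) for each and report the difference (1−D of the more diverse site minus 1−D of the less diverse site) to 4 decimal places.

0.1421

Community X: N=235, proportions 0.0255319, 0.0425532, 0.2382979, 0.0553191, 0.187234, 0.0893617, 0.1446809, 0.0340426, 0.1148936, 0.0680851, giving 1−D = 0.8547216 (working shown to 7 dp, full precision carried).
Community Y: N=160, proportions 0.06875, 0.0625, 0.08125, 0.0375, 0.50625, 0.0125, 0.0875, 0.025, 0.01875, 0.03125, 0.06875, giving 1−D = 0.7125781.
Difference = |0.8547216 − 0.7125781| = 0.1421435, i.e. 0.1421 to 4 decimal places.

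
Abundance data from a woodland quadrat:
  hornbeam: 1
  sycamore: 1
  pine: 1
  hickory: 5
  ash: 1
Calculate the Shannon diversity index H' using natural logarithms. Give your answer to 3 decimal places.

Total N = 1+1+1+5+1 = 9, so the proportions are 0.11111, 0.11111, 0.11111, 0.55556, 0.11111 (working shown to 5 dp, full precision carried).
Each pᵢ ln pᵢ term: 0.11111×(-2.19722)=-0.24414, 0.11111×(-2.19722)=-0.24414, 0.11111×(-2.19722)=-0.24414, 0.55556×(-0.58779)=-0.32655, 0.11111×(-2.19722)=-0.24414.
Sum = -1.30309, so H' = 1.303.

1.303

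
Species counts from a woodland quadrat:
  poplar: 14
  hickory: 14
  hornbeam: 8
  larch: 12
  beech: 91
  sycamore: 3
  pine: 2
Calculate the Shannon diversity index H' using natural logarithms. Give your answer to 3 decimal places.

1.251

Total N = 14+14+8+12+91+3+2 = 144, so the proportions are 0.09722, 0.09722, 0.05556, 0.08333, 0.63194, 0.02083, 0.01389 (working shown to 5 dp, full precision carried).
Each pᵢ ln pᵢ term: 0.09722×(-2.33076)=-0.22660, 0.09722×(-2.33076)=-0.22660, 0.05556×(-2.89037)=-0.16058, 0.08333×(-2.48491)=-0.20708, 0.63194×(-0.45895)=-0.29003, 0.02083×(-3.87120)=-0.08065, 0.01389×(-4.27667)=-0.05940.
Sum = -1.25094, so H' = 1.251.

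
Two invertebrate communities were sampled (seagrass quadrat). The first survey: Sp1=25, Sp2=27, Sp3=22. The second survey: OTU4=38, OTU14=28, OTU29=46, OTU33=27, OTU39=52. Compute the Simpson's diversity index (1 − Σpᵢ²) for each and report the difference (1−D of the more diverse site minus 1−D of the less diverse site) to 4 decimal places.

The first survey: N=74, proportions 0.337838, 0.364865, 0.297297, giving 1−D = 0.664354 (working shown to 6 dp, full precision carried).
The second survey: N=191, proportions 0.198953, 0.146597, 0.240838, 0.141361, 0.272251, giving 1−D = 0.786821.
Difference = |0.664354 − 0.786821| = 0.122467, i.e. 0.1225 to 4 decimal places.

0.1225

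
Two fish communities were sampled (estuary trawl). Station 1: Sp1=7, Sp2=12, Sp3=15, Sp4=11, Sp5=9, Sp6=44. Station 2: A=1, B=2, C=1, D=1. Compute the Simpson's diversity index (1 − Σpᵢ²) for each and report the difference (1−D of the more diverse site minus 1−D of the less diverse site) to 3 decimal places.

Station 1: N=98, proportions 0.07143, 0.12245, 0.15306, 0.11224, 0.09184, 0.44898, giving 1−D = 0.73386 (working shown to 5 dp, full precision carried).
Station 2: N=5, proportions 0.2, 0.4, 0.2, 0.2, giving 1−D = 0.72000.
Difference = |0.73386 − 0.72000| = 0.01386, i.e. 0.014 to 3 decimal places.

0.014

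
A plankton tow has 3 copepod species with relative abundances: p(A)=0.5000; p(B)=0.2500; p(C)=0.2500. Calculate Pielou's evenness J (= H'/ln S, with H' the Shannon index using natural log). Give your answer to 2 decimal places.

H' = −Σ pᵢ ln pᵢ = −((-0.3466) + (-0.3466) + (-0.3466)) = 1.0397 (working shown to 4 dp, full precision carried).
With S = 3 species, ln S = 1.0986, so J = 1.0397/1.0986 = 0.9464, i.e. 0.95 to 2 decimal places.

0.95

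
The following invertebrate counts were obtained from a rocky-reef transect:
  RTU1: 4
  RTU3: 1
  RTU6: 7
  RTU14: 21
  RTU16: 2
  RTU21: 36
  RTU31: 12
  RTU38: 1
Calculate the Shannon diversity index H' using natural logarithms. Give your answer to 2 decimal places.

Total N = 4+1+7+21+2+36+12+1 = 84, so the proportions are 0.0476, 0.0119, 0.0833, 0.25, 0.0238, 0.4286, 0.1429, 0.0119 (working shown to 4 dp, full precision carried).
Each pᵢ ln pᵢ term: 0.0476×(-3.0445)=-0.1450, 0.0119×(-4.4308)=-0.0527, 0.0833×(-2.4849)=-0.2071, 0.25×(-1.3863)=-0.3466, 0.0238×(-3.7377)=-0.0890, 0.4286×(-0.8473)=-0.3631, 0.1429×(-1.9459)=-0.2780, 0.0119×(-4.4308)=-0.0527.
Sum = -1.5342, so H' = 1.53.

1.53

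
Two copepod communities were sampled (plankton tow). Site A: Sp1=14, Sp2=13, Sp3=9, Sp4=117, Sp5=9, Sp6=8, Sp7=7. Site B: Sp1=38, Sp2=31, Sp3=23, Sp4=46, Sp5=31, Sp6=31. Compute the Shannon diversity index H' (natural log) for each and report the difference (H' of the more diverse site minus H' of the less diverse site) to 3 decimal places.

0.532

Site A: N=177, proportions 0.079096, 0.0734463, 0.0508475, 0.6610169, 0.0508475, 0.0451977, 0.039548, giving H' = 1.2367574 (working shown to 7 dp, full precision carried).
Site B: N=200, proportions 0.19, 0.155, 0.115, 0.23, 0.155, 0.155, giving H' = 1.7692026.
Difference = |1.2367574 − 1.7692026| = 0.5324452, i.e. 0.532 to 3 decimal places.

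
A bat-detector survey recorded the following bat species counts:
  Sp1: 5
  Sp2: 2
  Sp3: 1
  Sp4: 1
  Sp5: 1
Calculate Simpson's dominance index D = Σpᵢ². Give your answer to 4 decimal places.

Total N = 5+2+1+1+1 = 10, so the proportions are 0.5, 0.2, 0.1, 0.1, 0.1 (working shown to 6 dp, full precision carried).
D = 0.5² + 0.2² + 0.1² + 0.1² + 0.1² = 0.250000 + 0.040000 + 0.010000 + 0.010000 + 0.010000 = 0.320000.
To 4 decimal places, D = 0.3200.

0.3200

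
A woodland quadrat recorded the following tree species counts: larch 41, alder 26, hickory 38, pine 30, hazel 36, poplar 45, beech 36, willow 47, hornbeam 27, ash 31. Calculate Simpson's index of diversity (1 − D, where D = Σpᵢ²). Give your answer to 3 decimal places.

0.896

Total N = 41+26+38+30+36+45+36+47+27+31 = 357, so the proportions are 0.11485, 0.07283, 0.10644, 0.08403, 0.10084, 0.12605, 0.10084, 0.13165, 0.07563, 0.08683 (working shown to 5 dp, full precision carried).
D = 0.11485² + 0.07283² + 0.10644² + 0.08403² + 0.10084² + 0.12605² + 0.10084² + 0.13165² + 0.07563² + 0.08683² = 0.01319 + 0.00530 + 0.01133 + 0.00706 + 0.01017 + 0.01589 + 0.01017 + 0.01733 + 0.00572 + 0.00754 = 0.10370.
So 1 − D = 0.89630, i.e. 0.896 to 3 decimal places.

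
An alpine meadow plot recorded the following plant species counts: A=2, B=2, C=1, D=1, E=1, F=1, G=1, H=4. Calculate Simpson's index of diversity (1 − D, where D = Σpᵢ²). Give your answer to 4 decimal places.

Total N = 2+2+1+1+1+1+1+4 = 13, so the proportions are 0.153846, 0.153846, 0.076923, 0.076923, 0.076923, 0.076923, 0.076923, 0.307692 (working shown to 6 dp, full precision carried).
D = 0.153846² + 0.153846² + 0.076923² + 0.076923² + 0.076923² + 0.076923² + 0.076923² + 0.307692² = 0.023669 + 0.023669 + 0.005917 + 0.005917 + 0.005917 + 0.005917 + 0.005917 + 0.094675 = 0.171598.
So 1 − D = 0.828402, i.e. 0.8284 to 4 decimal places.

0.8284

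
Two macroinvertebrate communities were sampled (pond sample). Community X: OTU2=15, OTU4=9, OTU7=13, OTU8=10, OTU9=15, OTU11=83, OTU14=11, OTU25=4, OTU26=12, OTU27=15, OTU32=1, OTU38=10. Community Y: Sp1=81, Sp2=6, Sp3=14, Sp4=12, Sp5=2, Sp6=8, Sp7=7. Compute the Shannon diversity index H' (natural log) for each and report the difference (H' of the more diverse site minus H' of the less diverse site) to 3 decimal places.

Community X: N=198, proportions 0.075758, 0.045455, 0.065657, 0.050505, 0.075758, 0.419192, 0.055556, 0.020202, 0.060606, 0.075758, 0.005051, 0.050505, giving H' = 2.007772 (working shown to 6 dp, full precision carried).
Community Y: N=130, proportions 0.623077, 0.046154, 0.107692, 0.092308, 0.015385, 0.061538, 0.053846, giving H' = 1.289767.
Difference = |2.007772 − 1.289767| = 0.718005, i.e. 0.718 to 3 decimal places.

0.718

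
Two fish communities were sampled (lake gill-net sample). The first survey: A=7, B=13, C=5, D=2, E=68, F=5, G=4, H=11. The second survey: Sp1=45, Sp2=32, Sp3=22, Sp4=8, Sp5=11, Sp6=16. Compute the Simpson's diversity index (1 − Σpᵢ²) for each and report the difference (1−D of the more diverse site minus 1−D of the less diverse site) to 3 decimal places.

0.159

The first survey: N=115, proportions 0.06087, 0.11304, 0.04348, 0.01739, 0.5913, 0.04348, 0.03478, 0.09565, giving 1−D = 0.61943 (working shown to 5 dp, full precision carried).
The second survey: N=134, proportions 0.33582, 0.23881, 0.16418, 0.0597, 0.08209, 0.1194, giving 1−D = 0.77868.
Difference = |0.61943 − 0.77868| = 0.15925, i.e. 0.159 to 3 decimal places.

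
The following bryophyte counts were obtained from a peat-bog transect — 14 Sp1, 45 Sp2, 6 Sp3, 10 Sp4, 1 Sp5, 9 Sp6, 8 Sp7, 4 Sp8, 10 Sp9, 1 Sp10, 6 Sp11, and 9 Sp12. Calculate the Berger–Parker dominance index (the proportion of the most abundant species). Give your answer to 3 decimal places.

Total N = 14+45+6+10+1+9+8+4+10+1+6+9 = 123, so the proportions are 0.11382, 0.36585, 0.04878, 0.0813, 0.00813, 0.07317, 0.06504, 0.03252, 0.0813, 0.00813, 0.04878, 0.07317 (working shown to 5 dp, full precision carried).
The largest proportion is 0.36585, i.e. d = 0.366 to 3 decimal places.

0.366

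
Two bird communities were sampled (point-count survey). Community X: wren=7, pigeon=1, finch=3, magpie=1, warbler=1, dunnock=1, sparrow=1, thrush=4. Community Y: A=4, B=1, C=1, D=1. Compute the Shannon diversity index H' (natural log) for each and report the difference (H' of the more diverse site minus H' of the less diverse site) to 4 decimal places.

Community X: N=19, proportions 0.368421, 0.052632, 0.157895, 0.052632, 0.052632, 0.052632, 0.052632, 0.210526, giving H' = 1.762208 (working shown to 6 dp, full precision carried).
Community Y: N=7, proportions 0.571429, 0.142857, 0.142857, 0.142857, giving H' = 1.153742.
Difference = |1.762208 − 1.153742| = 0.608466, i.e. 0.6085 to 4 decimal places.

0.6085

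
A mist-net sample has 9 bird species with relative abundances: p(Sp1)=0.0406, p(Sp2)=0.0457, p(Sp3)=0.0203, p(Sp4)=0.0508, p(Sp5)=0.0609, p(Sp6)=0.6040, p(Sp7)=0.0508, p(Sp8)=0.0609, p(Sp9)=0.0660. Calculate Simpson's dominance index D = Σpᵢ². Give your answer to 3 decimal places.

0.386

D = 0.0406² + 0.0457² + 0.0203² + 0.0508² + 0.0609² + 0.604² + 0.0508² + 0.0609² + 0.066² = 0.00165 + 0.00209 + 0.00041 + 0.00258 + 0.00371 + 0.36482 + 0.00258 + 0.00371 + 0.00436 = 0.38590 (working shown to 5 dp, full precision carried).
To 3 decimal places, D = 0.386.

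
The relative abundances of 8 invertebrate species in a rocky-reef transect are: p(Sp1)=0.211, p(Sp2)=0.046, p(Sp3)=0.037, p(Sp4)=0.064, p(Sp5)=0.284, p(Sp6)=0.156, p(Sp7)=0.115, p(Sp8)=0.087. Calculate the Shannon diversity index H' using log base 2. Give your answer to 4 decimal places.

Each pᵢ log₂ pᵢ term (working shown to 6 dp, full precision carried): 0.211×(-2.244685)=-0.473629, 0.046×(-4.442222)=-0.204342, 0.037×(-4.756331)=-0.175984, 0.064×(-3.965784)=-0.253810, 0.284×(-1.816037)=-0.515755, 0.156×(-2.680382)=-0.418140, 0.115×(-3.120294)=-0.358834, 0.087×(-3.522841)=-0.306487.
Sum = -2.706980, so H' = 2.7070.

2.7070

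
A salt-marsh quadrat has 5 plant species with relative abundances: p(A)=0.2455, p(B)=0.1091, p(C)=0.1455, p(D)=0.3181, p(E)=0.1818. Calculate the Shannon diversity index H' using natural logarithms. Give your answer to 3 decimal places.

Each pᵢ ln pᵢ term (working shown to 5 dp, full precision carried): 0.2455×(-1.40446)=-0.34479, 0.1091×(-2.21549)=-0.24171, 0.1455×(-1.92758)=-0.28046, 0.3181×(-1.14539)=-0.36435, 0.1818×(-1.70485)=-0.30994.
Sum = -1.54126, so H' = 1.541.

1.541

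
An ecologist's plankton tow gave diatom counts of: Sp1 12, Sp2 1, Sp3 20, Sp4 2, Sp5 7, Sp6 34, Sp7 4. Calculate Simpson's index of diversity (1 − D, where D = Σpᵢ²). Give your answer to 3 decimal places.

Total N = 12+1+20+2+7+34+4 = 80, so the proportions are 0.15, 0.0125, 0.25, 0.025, 0.0875, 0.425, 0.05 (working shown to 5 dp, full precision carried).
D = 0.15² + 0.0125² + 0.25² + 0.025² + 0.0875² + 0.425² + 0.05² = 0.02250 + 0.00016 + 0.06250 + 0.00063 + 0.00766 + 0.18062 + 0.00250 = 0.27656.
So 1 − D = 0.72344, i.e. 0.723 to 3 decimal places.

0.723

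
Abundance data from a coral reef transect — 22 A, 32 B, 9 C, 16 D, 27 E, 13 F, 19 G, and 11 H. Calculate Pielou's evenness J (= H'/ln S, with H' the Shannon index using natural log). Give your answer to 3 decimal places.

Total N = 22+32+9+16+27+13+19+11 = 149, so the proportions are 0.14765, 0.21477, 0.0604, 0.10738, 0.18121, 0.08725, 0.12752, 0.07383 (working shown to 5 dp, full precision carried).
H' = −Σ pᵢ ln pᵢ = −((-0.28244) + (-0.33035) + (-0.16953) + (-0.23961) + (-0.30952) + (-0.21280) + (-0.26262) + (-0.19239)) = 1.99927.
With S = 8 species, ln S = 2.07944, so J = 1.99927/2.07944 = 0.96145, i.e. 0.961 to 3 decimal places.

0.961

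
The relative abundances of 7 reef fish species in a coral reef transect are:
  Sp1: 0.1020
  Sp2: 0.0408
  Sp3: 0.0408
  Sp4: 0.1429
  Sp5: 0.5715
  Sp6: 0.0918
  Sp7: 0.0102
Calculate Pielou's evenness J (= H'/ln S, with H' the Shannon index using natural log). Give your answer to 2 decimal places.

H' = −Σ pᵢ ln pᵢ = −((-0.2328) + (-0.1305) + (-0.1305) + (-0.2780) + (-0.3197) + (-0.2192) + (-0.0468)) = 1.3577 (working shown to 4 dp, full precision carried).
With S = 7 species, ln S = 1.9459, so J = 1.3577/1.9459 = 0.6977, i.e. 0.70 to 2 decimal places.

0.70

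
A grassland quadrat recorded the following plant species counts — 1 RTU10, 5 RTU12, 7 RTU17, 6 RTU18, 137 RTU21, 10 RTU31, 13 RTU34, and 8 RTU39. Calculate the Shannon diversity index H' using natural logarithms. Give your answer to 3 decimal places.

1.063

Total N = 1+5+7+6+137+10+13+8 = 187, so the proportions are 0.00535, 0.02674, 0.03743, 0.03209, 0.73262, 0.05348, 0.06952, 0.04278 (working shown to 5 dp, full precision carried).
Each pᵢ ln pᵢ term: 0.00535×(-5.23111)=-0.02797, 0.02674×(-3.62167)=-0.09684, 0.03743×(-3.28520)=-0.12298, 0.03209×(-3.43935)=-0.11035, 0.73262×(-0.31113)=-0.22794, 0.05348×(-2.92852)=-0.15661, 0.06952×(-2.66616)=-0.18535, 0.04278×(-3.15167)=-0.13483.
Sum = -1.06286, so H' = 1.063.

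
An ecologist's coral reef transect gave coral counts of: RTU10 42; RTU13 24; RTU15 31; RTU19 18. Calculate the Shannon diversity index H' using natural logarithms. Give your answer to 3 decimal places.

Total N = 42+24+31+18 = 115, so the proportions are 0.36522, 0.2087, 0.26957, 0.15652 (working shown to 5 dp, full precision carried).
Each pᵢ ln pᵢ term: 0.36522×(-1.00726)=-0.36787, 0.2087×(-1.56688)=-0.32700, 0.26957×(-1.31094)=-0.35339, 0.15652×(-1.85456)=-0.29028.
Sum = -1.33853, so H' = 1.339.

1.339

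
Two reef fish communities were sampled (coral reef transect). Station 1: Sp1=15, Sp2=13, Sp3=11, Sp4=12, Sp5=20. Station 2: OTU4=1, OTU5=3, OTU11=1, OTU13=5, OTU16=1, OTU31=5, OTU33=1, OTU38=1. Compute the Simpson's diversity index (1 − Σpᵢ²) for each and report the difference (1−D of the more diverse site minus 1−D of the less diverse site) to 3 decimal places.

Station 1: N=71, proportions 0.21127, 0.1831, 0.15493, 0.16901, 0.28169, giving 1−D = 0.78992 (working shown to 5 dp, full precision carried).
Station 2: N=18, proportions 0.05556, 0.16667, 0.05556, 0.27778, 0.05556, 0.27778, 0.05556, 0.05556, giving 1−D = 0.80247.
Difference = |0.78992 − 0.80247| = 0.01255, i.e. 0.013 to 3 decimal places.

0.013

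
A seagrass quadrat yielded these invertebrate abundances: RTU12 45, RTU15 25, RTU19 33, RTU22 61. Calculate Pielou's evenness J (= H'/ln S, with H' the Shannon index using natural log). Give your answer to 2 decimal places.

Total N = 45+25+33+61 = 164, so the proportions are 0.2744, 0.1524, 0.2012, 0.372 (working shown to 4 dp, full precision carried).
H' = −Σ pᵢ ln pᵢ = −((-0.3548) + (-0.2867) + (-0.3226) + (-0.3679)) = 1.3321.
With S = 4 species, ln S = 1.3863, so J = 1.3321/1.3863 = 0.9609, i.e. 0.96 to 2 decimal places.

0.96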